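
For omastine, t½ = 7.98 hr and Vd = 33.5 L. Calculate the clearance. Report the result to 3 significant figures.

k = ln 2 / t½ = ln 2 / 7.98 = 0.08686 hr⁻¹
CL = k · V = 0.08686 × 33.5 ≈ 2.91 L/hr

2.91 L/hr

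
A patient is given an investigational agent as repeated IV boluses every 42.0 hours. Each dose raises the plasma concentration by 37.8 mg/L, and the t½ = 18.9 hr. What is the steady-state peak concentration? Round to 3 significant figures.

k = ln 2 / 18.9 = 0.03667 hr⁻¹
Fraction remaining after one interval: e^(−kτ) = e^(−0.03667 × 42.0) = 0.2143
R = 1 / (1 − 0.2143) = 1.273
Css,max = 37.8 × 1.273 ≈ 48.1 mg/L

48.1 mg/L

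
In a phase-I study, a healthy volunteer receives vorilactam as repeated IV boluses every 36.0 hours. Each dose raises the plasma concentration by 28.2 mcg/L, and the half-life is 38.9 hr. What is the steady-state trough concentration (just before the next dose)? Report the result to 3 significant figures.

31.4 mcg/L

k = ln 2 / 38.9 = 0.01782 hr⁻¹
Fraction remaining after one interval: e^(−kτ) = e^(−0.01782 × 36.0) = 0.5265
R = 1 / (1 − 0.5265) = 2.112
Css,max = 28.2 × 2.112 = 59.56 mcg/L
Css,min = Css,max × e^(−kτ) = 59.56 × 0.5265 ≈ 31.4 mcg/L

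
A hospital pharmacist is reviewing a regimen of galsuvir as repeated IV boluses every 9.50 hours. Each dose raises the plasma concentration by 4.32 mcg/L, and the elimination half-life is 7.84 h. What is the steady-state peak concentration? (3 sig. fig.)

7.60 mcg/L

k = ln 2 / 7.84 = 0.08841 h⁻¹
Fraction remaining after one interval: e^(−kτ) = e^(−0.08841 × 9.50) = 0.4317
R = 1 / (1 − 0.4317) = 1.760
Css,max = 4.32 × 1.760 ≈ 7.60 mcg/L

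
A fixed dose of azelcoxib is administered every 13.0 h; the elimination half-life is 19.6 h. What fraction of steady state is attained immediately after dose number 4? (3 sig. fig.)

k = ln 2 / 19.6 = 0.03536 h⁻¹
f_n = 1 − e^(−nkτ) = 1 − e^(−4 × 0.03536 × 13.0) = 1 − e^(−1.839) = 1 − 0.1590 ≈ 0.841

0.841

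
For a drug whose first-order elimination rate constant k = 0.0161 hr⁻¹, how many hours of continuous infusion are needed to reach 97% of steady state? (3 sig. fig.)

218 hours

f = 1 − e^(−kt)  ⇒  t = −ln(1 − f) / k
t = −ln(1 − 0.97) / 0.01610 = 3.507 / 0.01610 ≈ 218 hours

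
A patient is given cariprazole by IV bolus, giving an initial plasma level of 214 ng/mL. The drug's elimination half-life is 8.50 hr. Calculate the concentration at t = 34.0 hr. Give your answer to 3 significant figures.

k = ln 2 / 8.50 = 0.08155 hr⁻¹
34.0 hr is 4.000 half-lives, so C = 214 × (1/2)^4.000 = 214 × 0.06250 ≈ 13.4 ng/mL

13.4 ng/mL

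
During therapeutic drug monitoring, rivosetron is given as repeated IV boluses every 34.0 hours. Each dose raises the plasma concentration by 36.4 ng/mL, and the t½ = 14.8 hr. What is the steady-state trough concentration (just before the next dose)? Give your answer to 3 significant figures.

k = ln 2 / 14.8 = 0.04683 hr⁻¹
Fraction remaining after one interval: e^(−kτ) = e^(−0.04683 × 34.0) = 0.2034
R = 1 / (1 − 0.2034) = 1.255
Css,max = 36.4 × 1.255 = 45.70 ng/mL
Css,min = Css,max × e^(−kτ) = 45.70 × 0.2034 ≈ 9.30 ng/mL

9.30 ng/mL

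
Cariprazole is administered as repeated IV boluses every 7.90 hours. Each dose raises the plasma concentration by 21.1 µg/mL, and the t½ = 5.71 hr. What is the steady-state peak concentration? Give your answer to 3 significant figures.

k = ln 2 / 5.71 = 0.1214 hr⁻¹
Fraction remaining after one interval: e^(−kτ) = e^(−0.1214 × 7.90) = 0.3833
R = 1 / (1 − 0.3833) = 1.621
Css,max = 21.1 × 1.621 ≈ 34.2 µg/mL

34.2 µg/mL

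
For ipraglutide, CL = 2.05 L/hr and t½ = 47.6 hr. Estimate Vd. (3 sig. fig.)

141 L

k = ln 2 / t½ = ln 2 / 47.6 = 0.01456 hr⁻¹
V = CL / k = 2.05 / 0.01456 ≈ 141 L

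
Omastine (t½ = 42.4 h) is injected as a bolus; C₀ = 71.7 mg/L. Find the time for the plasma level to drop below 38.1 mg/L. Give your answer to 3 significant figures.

k = ln 2 / 42.4 = 0.01635 h⁻¹
C(t) = C₀ e^(−kt)  ⇒  t = ln(C₀/C) / k
t = ln(71.7/38.1) / 0.01635 = 0.6323 / 0.01635 ≈ 38.7 hours

38.7 hours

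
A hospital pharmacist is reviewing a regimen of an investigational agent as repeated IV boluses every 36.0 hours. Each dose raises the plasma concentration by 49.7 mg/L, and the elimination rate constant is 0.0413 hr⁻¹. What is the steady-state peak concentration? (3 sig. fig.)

64.2 mg/L

Fraction remaining after one interval: e^(−kτ) = e^(−0.04130 × 36.0) = 0.2261
R = 1 / (1 − 0.2261) = 1.292
Css,max = 49.7 × 1.292 ≈ 64.2 mg/L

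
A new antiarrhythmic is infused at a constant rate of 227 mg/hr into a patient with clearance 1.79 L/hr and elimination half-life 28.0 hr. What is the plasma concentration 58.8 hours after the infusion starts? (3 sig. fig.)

97.2 µg/mL

Css = rate / CL = 227 / 1.79 = 126.8 µg/mL
k = ln 2 / 28.0 = 0.02476 hr⁻¹
C(t) = Css (1 − e^(−kt)) = 126.8 × (1 − e^(−1.456)) = 126.8 × 0.7667 ≈ 97.2 µg/mL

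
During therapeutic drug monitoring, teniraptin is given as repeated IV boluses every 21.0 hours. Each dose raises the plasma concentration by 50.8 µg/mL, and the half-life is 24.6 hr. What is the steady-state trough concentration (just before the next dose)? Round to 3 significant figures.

k = ln 2 / 24.6 = 0.02818 hr⁻¹
Fraction remaining after one interval: e^(−kτ) = e^(−0.02818 × 21.0) = 0.5534
R = 1 / (1 − 0.5534) = 2.239
Css,max = 50.8 × 2.239 = 113.7 µg/mL
Css,min = Css,max × e^(−kτ) = 113.7 × 0.5534 ≈ 62.9 µg/mL

62.9 µg/mL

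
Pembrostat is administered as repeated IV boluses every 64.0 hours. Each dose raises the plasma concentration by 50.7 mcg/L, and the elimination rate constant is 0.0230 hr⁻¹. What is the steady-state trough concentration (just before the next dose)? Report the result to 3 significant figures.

Fraction remaining after one interval: e^(−kτ) = e^(−0.02300 × 64.0) = 0.2295
R = 1 / (1 − 0.2295) = 1.298
Css,max = 50.7 × 1.298 = 65.80 mcg/L
Css,min = Css,max × e^(−kτ) = 65.80 × 0.2295 ≈ 15.1 mcg/L

15.1 mcg/L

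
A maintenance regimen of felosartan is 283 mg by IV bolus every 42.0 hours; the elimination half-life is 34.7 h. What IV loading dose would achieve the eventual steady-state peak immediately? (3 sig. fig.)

498 mg

k = ln 2 / 34.7 = 0.01998 h⁻¹
Accumulation ratio R = 1 / (1 − e^(−kτ)) = 1 / (1 − e^(−0.01998×42.0)) = 1 / (1 − 0.4322) = 1.761
Loading dose = maintenance dose × R = 283 × 1.761 ≈ 498 mg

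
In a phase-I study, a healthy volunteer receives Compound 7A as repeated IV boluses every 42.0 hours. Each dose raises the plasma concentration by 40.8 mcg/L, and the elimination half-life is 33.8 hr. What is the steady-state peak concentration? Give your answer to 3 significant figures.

70.7 mcg/L

k = ln 2 / 33.8 = 0.02051 hr⁻¹
Fraction remaining after one interval: e^(−kτ) = e^(−0.02051 × 42.0) = 0.4226
R = 1 / (1 − 0.4226) = 1.732
Css,max = 40.8 × 1.732 ≈ 70.7 mcg/L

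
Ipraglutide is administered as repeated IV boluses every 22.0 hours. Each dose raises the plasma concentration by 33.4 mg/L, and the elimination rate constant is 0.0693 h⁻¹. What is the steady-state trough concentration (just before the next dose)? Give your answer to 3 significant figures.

9.30 mg/L

Fraction remaining after one interval: e^(−kτ) = e^(−0.06930 × 22.0) = 0.2177
R = 1 / (1 − 0.2177) = 1.278
Css,max = 33.4 × 1.278 = 42.70 mg/L
Css,min = Css,max × e^(−kτ) = 42.70 × 0.2177 ≈ 9.30 mg/L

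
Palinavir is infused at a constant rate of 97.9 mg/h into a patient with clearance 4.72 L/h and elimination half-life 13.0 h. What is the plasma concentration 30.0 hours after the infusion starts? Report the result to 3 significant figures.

16.6 mg/L

Css = rate / CL = 97.9 / 4.72 = 20.74 mg/L
k = ln 2 / 13.0 = 0.05332 h⁻¹
C(t) = Css (1 − e^(−kt)) = 20.74 × (1 − e^(−1.600)) = 20.74 × 0.7980 ≈ 16.6 mg/L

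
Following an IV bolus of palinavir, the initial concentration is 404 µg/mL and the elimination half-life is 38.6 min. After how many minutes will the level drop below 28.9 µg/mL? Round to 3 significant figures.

147 minutes

k = ln 2 / 38.6 = 0.01796 min⁻¹
C(t) = C₀ e^(−kt)  ⇒  t = ln(C₀/C) / k
t = ln(404/28.9) / 0.01796 = 2.638 / 0.01796 ≈ 147 minutes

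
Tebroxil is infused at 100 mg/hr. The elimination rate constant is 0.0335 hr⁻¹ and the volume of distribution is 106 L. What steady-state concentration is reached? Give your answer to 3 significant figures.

CL = k · V = 0.0335 × 106 = 3.551 L/hr
Css = rate / CL = 100 / 3.551 ≈ 28.2 µg/mL

28.2 µg/mL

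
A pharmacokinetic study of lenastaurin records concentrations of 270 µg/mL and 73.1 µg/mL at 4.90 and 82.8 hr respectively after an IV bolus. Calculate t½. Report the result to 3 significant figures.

41.3 hours

k = ln(C₁/C₂) / (t₂ − t₁) = ln(270/73.1) / (82.8 − 4.90)
  = 1.307 / 77.90 = 0.01677 hr⁻¹
t½ = ln 2 / k = ln 2 / 0.01677 ≈ 41.3 hours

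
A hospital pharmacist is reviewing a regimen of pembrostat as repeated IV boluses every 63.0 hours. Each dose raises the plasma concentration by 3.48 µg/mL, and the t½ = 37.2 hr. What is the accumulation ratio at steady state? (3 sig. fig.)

1.45

k = ln 2 / 37.2 = 0.01863 hr⁻¹
Fraction remaining after one interval: e^(−kτ) = e^(−0.01863 × 63.0) = 0.3092
R = 1 / (1 − 0.3092) = 1 / 0.6908 ≈ 1.45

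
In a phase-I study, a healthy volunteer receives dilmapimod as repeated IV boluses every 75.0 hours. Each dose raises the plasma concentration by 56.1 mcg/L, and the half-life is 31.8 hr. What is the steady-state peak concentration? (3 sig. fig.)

69.7 mcg/L

k = ln 2 / 31.8 = 0.02180 hr⁻¹
Fraction remaining after one interval: e^(−kτ) = e^(−0.02180 × 75.0) = 0.1950
R = 1 / (1 − 0.1950) = 1.242
Css,max = 56.1 × 1.242 ≈ 69.7 mcg/L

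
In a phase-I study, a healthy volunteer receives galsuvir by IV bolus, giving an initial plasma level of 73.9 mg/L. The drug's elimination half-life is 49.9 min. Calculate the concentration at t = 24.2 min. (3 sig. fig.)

52.8 mg/L

k = ln 2 / 49.9 = 0.01389 min⁻¹
C(t) = C₀ e^(−kt) = 73.9 × e^(−0.01389 × 24.2) = 73.9 × e^(−0.3362) = 73.9 × 0.7145 ≈ 52.8 mg/L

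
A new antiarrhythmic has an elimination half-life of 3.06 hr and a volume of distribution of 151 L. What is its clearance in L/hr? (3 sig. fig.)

34.2 L/hr

k = ln 2 / t½ = ln 2 / 3.06 = 0.2265 hr⁻¹
CL = k · V = 0.2265 × 151 ≈ 34.2 L/hr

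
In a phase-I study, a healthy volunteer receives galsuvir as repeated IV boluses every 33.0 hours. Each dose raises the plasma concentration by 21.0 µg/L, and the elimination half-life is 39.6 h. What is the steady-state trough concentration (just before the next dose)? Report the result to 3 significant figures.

k = ln 2 / 39.6 = 0.01750 h⁻¹
Fraction remaining after one interval: e^(−kτ) = e^(−0.01750 × 33.0) = 0.5612
R = 1 / (1 − 0.5612) = 2.279
Css,max = 21.0 × 2.279 = 47.86 µg/L
Css,min = Css,max × e^(−kτ) = 47.86 × 0.5612 ≈ 26.9 µg/L

26.9 µg/L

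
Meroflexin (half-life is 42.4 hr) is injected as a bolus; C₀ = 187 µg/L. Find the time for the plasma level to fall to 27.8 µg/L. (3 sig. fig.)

k = ln 2 / 42.4 = 0.01635 hr⁻¹
C(t) = C₀ e^(−kt)  ⇒  t = ln(C₀/C) / k
t = ln(187/27.8) / 0.01635 = 1.906 / 0.01635 ≈ 117 hours

117 hours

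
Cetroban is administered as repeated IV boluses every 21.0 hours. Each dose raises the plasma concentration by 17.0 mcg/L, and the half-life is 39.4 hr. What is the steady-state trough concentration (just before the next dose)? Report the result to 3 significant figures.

38.0 mcg/L

k = ln 2 / 39.4 = 0.01759 hr⁻¹
Fraction remaining after one interval: e^(−kτ) = e^(−0.01759 × 21.0) = 0.6911
R = 1 / (1 − 0.6911) = 3.237
Css,max = 17.0 × 3.237 = 55.04 mcg/L
Css,min = Css,max × e^(−kτ) = 55.04 × 0.6911 ≈ 38.0 mcg/L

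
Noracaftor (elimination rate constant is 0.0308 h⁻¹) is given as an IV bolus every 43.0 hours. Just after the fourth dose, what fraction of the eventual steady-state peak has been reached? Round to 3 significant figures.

f_n = 1 − e^(−nkτ) = 1 − e^(−4 × 0.03080 × 43.0) = 1 − e^(−5.298) = 1 − 0.005004 ≈ 0.995

0.995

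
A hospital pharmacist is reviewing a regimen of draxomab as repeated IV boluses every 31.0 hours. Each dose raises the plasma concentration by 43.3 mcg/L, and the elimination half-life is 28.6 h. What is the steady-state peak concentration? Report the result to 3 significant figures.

82.0 mcg/L

k = ln 2 / 28.6 = 0.02424 h⁻¹
Fraction remaining after one interval: e^(−kτ) = e^(−0.02424 × 31.0) = 0.4717
R = 1 / (1 − 0.4717) = 1.893
Css,max = 43.3 × 1.893 ≈ 82.0 mcg/L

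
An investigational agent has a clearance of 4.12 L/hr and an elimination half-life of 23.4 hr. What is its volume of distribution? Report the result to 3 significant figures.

139 L

k = ln 2 / t½ = ln 2 / 23.4 = 0.02962 hr⁻¹
V = CL / k = 4.12 / 0.02962 ≈ 139 L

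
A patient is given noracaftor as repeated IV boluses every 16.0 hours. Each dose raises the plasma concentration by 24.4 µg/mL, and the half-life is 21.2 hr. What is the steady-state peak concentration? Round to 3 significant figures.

k = ln 2 / 21.2 = 0.03270 hr⁻¹
Fraction remaining after one interval: e^(−kτ) = e^(−0.03270 × 16.0) = 0.5927
R = 1 / (1 − 0.5927) = 2.455
Css,max = 24.4 × 2.455 ≈ 59.9 µg/mL

59.9 µg/mL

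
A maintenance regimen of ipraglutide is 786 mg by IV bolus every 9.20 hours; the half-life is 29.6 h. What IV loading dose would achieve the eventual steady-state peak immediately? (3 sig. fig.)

4060 mg

k = ln 2 / 29.6 = 0.02342 h⁻¹
Accumulation ratio R = 1 / (1 − e^(−kτ)) = 1 / (1 − e^(−0.02342×9.20)) = 1 / (1 − 0.8062) = 5.160
Loading dose = maintenance dose × R = 786 × 5.160 ≈ 4060 mg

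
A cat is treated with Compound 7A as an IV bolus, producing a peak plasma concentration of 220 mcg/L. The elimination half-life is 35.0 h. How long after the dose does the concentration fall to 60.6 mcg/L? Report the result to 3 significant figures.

k = ln 2 / 35.0 = 0.01980 h⁻¹
C(t) = C₀ e^(−kt)  ⇒  t = ln(C₀/C) / k
t = ln(220/60.6) / 0.01980 = 1.289 / 0.01980 ≈ 65.1 hours

65.1 hours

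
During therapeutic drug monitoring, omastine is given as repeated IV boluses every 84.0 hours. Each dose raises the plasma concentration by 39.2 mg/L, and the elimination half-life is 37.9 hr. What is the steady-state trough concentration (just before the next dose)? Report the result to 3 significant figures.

k = ln 2 / 37.9 = 0.01829 hr⁻¹
Fraction remaining after one interval: e^(−kτ) = e^(−0.01829 × 84.0) = 0.2152
R = 1 / (1 − 0.2152) = 1.274
Css,max = 39.2 × 1.274 = 49.95 mg/L
Css,min = Css,max × e^(−kτ) = 49.95 × 0.2152 ≈ 10.7 mg/L

10.7 mg/L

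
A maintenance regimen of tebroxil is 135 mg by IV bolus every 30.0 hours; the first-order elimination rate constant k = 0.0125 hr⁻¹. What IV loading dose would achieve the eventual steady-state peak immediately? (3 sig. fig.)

432 mg

Accumulation ratio R = 1 / (1 − e^(−kτ)) = 1 / (1 − e^(−0.01250×30.0)) = 1 / (1 − 0.6873) = 3.198
Loading dose = maintenance dose × R = 135 × 3.198 ≈ 432 mg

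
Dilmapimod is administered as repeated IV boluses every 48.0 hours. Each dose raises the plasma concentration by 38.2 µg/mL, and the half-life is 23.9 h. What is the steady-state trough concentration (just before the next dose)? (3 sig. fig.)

k = ln 2 / 23.9 = 0.02900 h⁻¹
Fraction remaining after one interval: e^(−kτ) = e^(−0.02900 × 48.0) = 0.2486
R = 1 / (1 − 0.2486) = 1.331
Css,max = 38.2 × 1.331 = 50.84 µg/mL
Css,min = Css,max × e^(−kτ) = 50.84 × 0.2486 ≈ 12.6 µg/mL

12.6 µg/mL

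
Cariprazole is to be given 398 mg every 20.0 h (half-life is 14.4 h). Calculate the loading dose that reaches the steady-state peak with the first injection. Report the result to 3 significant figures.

644 mg

k = ln 2 / 14.4 = 0.04814 h⁻¹
Accumulation ratio R = 1 / (1 − e^(−kτ)) = 1 / (1 − e^(−0.04814×20.0)) = 1 / (1 − 0.3819) = 1.618
Loading dose = maintenance dose × R = 398 × 1.618 ≈ 644 mg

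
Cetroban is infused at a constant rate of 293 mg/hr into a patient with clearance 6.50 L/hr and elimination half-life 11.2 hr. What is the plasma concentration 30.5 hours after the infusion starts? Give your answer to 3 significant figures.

Css = rate / CL = 293 / 6.50 = 45.08 mg/L
k = ln 2 / 11.2 = 0.06189 hr⁻¹
C(t) = Css (1 − e^(−kt)) = 45.08 × (1 − e^(−1.888)) = 45.08 × 0.8486 ≈ 38.3 mg/L

38.3 mg/L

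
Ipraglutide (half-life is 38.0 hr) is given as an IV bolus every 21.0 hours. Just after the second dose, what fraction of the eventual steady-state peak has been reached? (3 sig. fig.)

0.535

k = ln 2 / 38.0 = 0.01824 hr⁻¹
f_n = 1 − e^(−nkτ) = 1 − e^(−2 × 0.01824 × 21.0) = 1 − e^(−0.7661) = 1 − 0.4648 ≈ 0.535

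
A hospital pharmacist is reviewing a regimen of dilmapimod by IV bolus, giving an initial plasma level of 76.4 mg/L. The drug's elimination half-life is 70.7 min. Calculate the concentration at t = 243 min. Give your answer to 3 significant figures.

k = ln 2 / 70.7 = 0.009804 min⁻¹
243 min is 3.437 half-lives, so C = 76.4 × (1/2)^3.437 = 76.4 × 0.09233 ≈ 7.05 mg/L

7.05 mg/L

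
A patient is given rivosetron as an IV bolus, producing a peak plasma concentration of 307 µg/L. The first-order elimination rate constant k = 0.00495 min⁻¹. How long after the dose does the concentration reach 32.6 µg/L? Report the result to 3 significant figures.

453 minutes

C(t) = C₀ e^(−kt)  ⇒  t = ln(C₀/C) / k
t = ln(307/32.6) / 0.004950 = 2.243 / 0.004950 ≈ 453 minutes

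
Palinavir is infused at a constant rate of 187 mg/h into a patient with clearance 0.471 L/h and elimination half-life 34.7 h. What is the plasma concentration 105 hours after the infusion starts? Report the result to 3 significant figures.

Css = rate / CL = 187 / 0.471 = 397.0 µg/mL
k = ln 2 / 34.7 = 0.01998 h⁻¹
C(t) = Css (1 − e^(−kt)) = 397.0 × (1 − e^(−2.097)) = 397.0 × 0.8772 ≈ 348 µg/mL

348 µg/mL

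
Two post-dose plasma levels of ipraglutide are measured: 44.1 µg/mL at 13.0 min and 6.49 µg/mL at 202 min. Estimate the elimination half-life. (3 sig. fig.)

k = ln(C₁/C₂) / (t₂ − t₁) = ln(44.1/6.49) / (202 − 13.0)
  = 1.916 / 189.0 = 0.01014 min⁻¹
t½ = ln 2 / k = ln 2 / 0.01014 ≈ 68.4 minutes

68.4 minutes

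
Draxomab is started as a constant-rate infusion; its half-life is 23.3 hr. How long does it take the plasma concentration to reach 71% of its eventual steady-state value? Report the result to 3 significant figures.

k = ln 2 / 23.3 = 0.02975 hr⁻¹
f = 1 − e^(−kt)  ⇒  t = −ln(1 − f) / k
t = −ln(1 − 0.71) / 0.02975 = 1.238 / 0.02975 ≈ 41.6 hours

41.6 hours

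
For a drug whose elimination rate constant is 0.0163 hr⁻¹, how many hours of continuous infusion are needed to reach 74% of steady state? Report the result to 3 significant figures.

82.6 hours

f = 1 − e^(−kt)  ⇒  t = −ln(1 − f) / k
t = −ln(1 − 0.74) / 0.01630 = 1.347 / 0.01630 ≈ 82.6 hours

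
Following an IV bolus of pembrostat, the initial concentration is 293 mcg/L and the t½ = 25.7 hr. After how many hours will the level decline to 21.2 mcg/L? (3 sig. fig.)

k = ln 2 / 25.7 = 0.02697 hr⁻¹
C(t) = C₀ e^(−kt)  ⇒  t = ln(C₀/C) / k
t = ln(293/21.2) / 0.02697 = 2.626 / 0.02697 ≈ 97.4 hours

97.4 hours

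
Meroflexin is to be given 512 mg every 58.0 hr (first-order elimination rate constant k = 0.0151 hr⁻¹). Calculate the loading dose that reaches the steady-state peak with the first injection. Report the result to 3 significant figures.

Accumulation ratio R = 1 / (1 − e^(−kτ)) = 1 / (1 − e^(−0.01510×58.0)) = 1 / (1 − 0.4165) = 1.714
Loading dose = maintenance dose × R = 512 × 1.714 ≈ 878 mg

878 mg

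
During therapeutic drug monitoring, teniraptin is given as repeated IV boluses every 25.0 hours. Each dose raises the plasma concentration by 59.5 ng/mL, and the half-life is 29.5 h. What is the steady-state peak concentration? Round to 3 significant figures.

134 ng/mL

k = ln 2 / 29.5 = 0.02350 h⁻¹
Fraction remaining after one interval: e^(−kτ) = e^(−0.02350 × 25.0) = 0.5558
R = 1 / (1 − 0.5558) = 2.251
Css,max = 59.5 × 2.251 ≈ 134 ng/mL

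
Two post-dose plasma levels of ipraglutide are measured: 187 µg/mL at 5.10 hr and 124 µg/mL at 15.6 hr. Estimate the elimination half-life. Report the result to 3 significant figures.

17.7 hours

k = ln(C₁/C₂) / (t₂ − t₁) = ln(187/124) / (15.6 − 5.10)
  = 0.4108 / 10.50 = 0.03913 hr⁻¹
t½ = ln 2 / k = ln 2 / 0.03913 ≈ 17.7 hours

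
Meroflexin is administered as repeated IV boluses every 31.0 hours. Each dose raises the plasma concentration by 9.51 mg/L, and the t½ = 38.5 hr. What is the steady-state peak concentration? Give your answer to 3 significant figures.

k = ln 2 / 38.5 = 0.01800 hr⁻¹
Fraction remaining after one interval: e^(−kτ) = e^(−0.01800 × 31.0) = 0.5723
R = 1 / (1 − 0.5723) = 2.338
Css,max = 9.51 × 2.338 ≈ 22.2 mg/L

22.2 mg/L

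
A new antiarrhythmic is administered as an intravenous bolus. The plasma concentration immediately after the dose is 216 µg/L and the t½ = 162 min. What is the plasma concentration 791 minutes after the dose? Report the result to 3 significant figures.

7.32 µg/L

k = ln 2 / 162 = 0.004279 min⁻¹
C(t) = C₀ e^(−kt) = 216 × e^(−0.004279 × 791) = 216 × e^(−3.384) = 216 × 0.03390 ≈ 7.32 µg/L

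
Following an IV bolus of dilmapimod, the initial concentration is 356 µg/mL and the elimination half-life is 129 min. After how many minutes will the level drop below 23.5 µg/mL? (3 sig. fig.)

506 minutes

k = ln 2 / 129 = 0.005373 min⁻¹
C(t) = C₀ e^(−kt)  ⇒  t = ln(C₀/C) / k
t = ln(356/23.5) / 0.005373 = 2.718 / 0.005373 ≈ 506 minutes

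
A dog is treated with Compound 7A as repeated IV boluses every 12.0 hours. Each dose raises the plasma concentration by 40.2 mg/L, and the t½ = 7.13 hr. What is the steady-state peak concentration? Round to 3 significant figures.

k = ln 2 / 7.13 = 0.09722 hr⁻¹
Fraction remaining after one interval: e^(−kτ) = e^(−0.09722 × 12.0) = 0.3114
R = 1 / (1 − 0.3114) = 1.452
Css,max = 40.2 × 1.452 ≈ 58.4 mg/L

58.4 mg/L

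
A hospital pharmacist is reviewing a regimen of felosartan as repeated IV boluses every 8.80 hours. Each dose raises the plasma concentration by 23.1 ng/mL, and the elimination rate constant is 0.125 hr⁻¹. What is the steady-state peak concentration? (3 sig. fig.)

34.6 ng/mL

Fraction remaining after one interval: e^(−kτ) = e^(−0.1250 × 8.80) = 0.3329
R = 1 / (1 − 0.3329) = 1.499
Css,max = 23.1 × 1.499 ≈ 34.6 ng/mL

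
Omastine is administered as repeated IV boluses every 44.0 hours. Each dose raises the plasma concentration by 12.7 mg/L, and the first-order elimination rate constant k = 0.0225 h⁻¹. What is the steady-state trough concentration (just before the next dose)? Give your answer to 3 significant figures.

Fraction remaining after one interval: e^(−kτ) = e^(−0.02250 × 44.0) = 0.3716
R = 1 / (1 − 0.3716) = 1.591
Css,max = 12.7 × 1.591 = 20.21 mg/L
Css,min = Css,max × e^(−kτ) = 20.21 × 0.3716 ≈ 7.51 mg/L

7.51 mg/L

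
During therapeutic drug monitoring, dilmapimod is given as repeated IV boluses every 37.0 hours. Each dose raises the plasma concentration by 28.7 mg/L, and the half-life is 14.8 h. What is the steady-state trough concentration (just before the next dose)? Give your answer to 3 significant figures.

6.16 mg/L

k = ln 2 / 14.8 = 0.04683 h⁻¹
Fraction remaining after one interval: e^(−kτ) = e^(−0.04683 × 37.0) = 0.1768
R = 1 / (1 − 0.1768) = 1.215
Css,max = 28.7 × 1.215 = 34.86 mg/L
Css,min = Css,max × e^(−kτ) = 34.86 × 0.1768 ≈ 6.16 mg/L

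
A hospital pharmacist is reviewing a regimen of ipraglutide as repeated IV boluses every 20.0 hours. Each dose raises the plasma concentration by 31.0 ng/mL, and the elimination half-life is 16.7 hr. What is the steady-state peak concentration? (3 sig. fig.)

55.0 ng/mL

k = ln 2 / 16.7 = 0.04151 hr⁻¹
Fraction remaining after one interval: e^(−kτ) = e^(−0.04151 × 20.0) = 0.4360
R = 1 / (1 − 0.4360) = 1.773
Css,max = 31.0 × 1.773 ≈ 55.0 ng/mL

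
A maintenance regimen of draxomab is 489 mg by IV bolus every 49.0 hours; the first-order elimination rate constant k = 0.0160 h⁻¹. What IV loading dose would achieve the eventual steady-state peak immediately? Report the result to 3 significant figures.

Accumulation ratio R = 1 / (1 − e^(−kτ)) = 1 / (1 − e^(−0.01600×49.0)) = 1 / (1 − 0.4566) = 1.840
Loading dose = maintenance dose × R = 489 × 1.840 ≈ 900 mg

900 mg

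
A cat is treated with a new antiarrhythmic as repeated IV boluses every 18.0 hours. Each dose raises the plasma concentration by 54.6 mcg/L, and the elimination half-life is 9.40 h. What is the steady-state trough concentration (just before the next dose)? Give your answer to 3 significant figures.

k = ln 2 / 9.40 = 0.07374 h⁻¹
Fraction remaining after one interval: e^(−kτ) = e^(−0.07374 × 18.0) = 0.2652
R = 1 / (1 − 0.2652) = 1.361
Css,max = 54.6 × 1.361 = 74.31 mcg/L
Css,min = Css,max × e^(−kτ) = 74.31 × 0.2652 ≈ 19.7 mcg/L

19.7 mcg/L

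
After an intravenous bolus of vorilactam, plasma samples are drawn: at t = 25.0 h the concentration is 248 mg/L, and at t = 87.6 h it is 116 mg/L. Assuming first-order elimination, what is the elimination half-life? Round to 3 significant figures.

57.1 hours

k = ln(C₁/C₂) / (t₂ − t₁) = ln(248/116) / (87.6 − 25.0)
  = 0.7598 / 62.60 = 0.01214 h⁻¹
t½ = ln 2 / k = ln 2 / 0.01214 ≈ 57.1 hours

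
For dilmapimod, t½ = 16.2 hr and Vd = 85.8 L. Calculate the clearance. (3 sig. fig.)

k = ln 2 / t½ = ln 2 / 16.2 = 0.04279 hr⁻¹
CL = k · V = 0.04279 × 85.8 ≈ 3.67 L/hr

3.67 L/hr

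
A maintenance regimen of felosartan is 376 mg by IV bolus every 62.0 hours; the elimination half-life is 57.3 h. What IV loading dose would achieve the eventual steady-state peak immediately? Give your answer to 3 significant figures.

713 mg

k = ln 2 / 57.3 = 0.01210 h⁻¹
Accumulation ratio R = 1 / (1 − e^(−kτ)) = 1 / (1 − e^(−0.01210×62.0)) = 1 / (1 − 0.4724) = 1.895
Loading dose = maintenance dose × R = 376 × 1.895 ≈ 713 mg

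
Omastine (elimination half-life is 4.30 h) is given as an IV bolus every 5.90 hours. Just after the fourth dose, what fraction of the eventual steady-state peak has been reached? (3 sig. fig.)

k = ln 2 / 4.30 = 0.1612 h⁻¹
f_n = 1 − e^(−nkτ) = 1 − e^(−4 × 0.1612 × 5.90) = 1 − e^(−3.804) = 1 − 0.02228 ≈ 0.978

0.978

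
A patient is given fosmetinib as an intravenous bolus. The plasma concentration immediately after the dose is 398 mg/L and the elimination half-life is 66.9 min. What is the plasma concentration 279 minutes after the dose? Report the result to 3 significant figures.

k = ln 2 / 66.9 = 0.01036 min⁻¹
C(t) = C₀ e^(−kt) = 398 × e^(−0.01036 × 279) = 398 × e^(−2.891) = 398 × 0.05554 ≈ 22.1 mg/L

22.1 mg/L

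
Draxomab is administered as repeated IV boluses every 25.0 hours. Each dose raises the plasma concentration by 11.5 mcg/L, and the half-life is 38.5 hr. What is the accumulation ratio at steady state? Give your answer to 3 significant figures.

2.76

k = ln 2 / 38.5 = 0.01800 hr⁻¹
Fraction remaining after one interval: e^(−kτ) = e^(−0.01800 × 25.0) = 0.6376
R = 1 / (1 − 0.6376) = 1 / 0.3624 ≈ 2.76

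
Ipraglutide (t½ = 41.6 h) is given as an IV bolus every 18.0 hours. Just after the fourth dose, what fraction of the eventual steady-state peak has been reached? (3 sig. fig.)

0.699

k = ln 2 / 41.6 = 0.01666 h⁻¹
f_n = 1 − e^(−nkτ) = 1 − e^(−4 × 0.01666 × 18.0) = 1 − e^(−1.200) = 1 − 0.3013 ≈ 0.699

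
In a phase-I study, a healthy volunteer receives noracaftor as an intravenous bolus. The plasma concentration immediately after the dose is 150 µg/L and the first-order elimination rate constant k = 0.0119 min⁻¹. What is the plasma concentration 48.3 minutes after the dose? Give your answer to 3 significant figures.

C(t) = C₀ e^(−kt) = 150 × e^(−0.01190 × 48.3) = 150 × e^(−0.5748) = 150 × 0.5628 ≈ 84.4 µg/L

84.4 µg/L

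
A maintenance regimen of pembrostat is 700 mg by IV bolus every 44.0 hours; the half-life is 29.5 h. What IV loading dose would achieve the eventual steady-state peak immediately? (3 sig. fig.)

k = ln 2 / 29.5 = 0.02350 h⁻¹
Accumulation ratio R = 1 / (1 − e^(−kτ)) = 1 / (1 − e^(−0.02350×44.0)) = 1 / (1 − 0.3556) = 1.552
Loading dose = maintenance dose × R = 700 × 1.552 ≈ 1090 mg

1090 mg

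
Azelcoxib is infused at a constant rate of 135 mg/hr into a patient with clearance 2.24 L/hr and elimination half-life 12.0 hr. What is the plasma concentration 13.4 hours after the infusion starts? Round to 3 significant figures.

32.5 µg/mL

Css = rate / CL = 135 / 2.24 = 60.27 µg/mL
k = ln 2 / 12.0 = 0.05776 hr⁻¹
C(t) = Css (1 − e^(−kt)) = 60.27 × (1 − e^(−0.7740)) = 60.27 × 0.5388 ≈ 32.5 µg/mL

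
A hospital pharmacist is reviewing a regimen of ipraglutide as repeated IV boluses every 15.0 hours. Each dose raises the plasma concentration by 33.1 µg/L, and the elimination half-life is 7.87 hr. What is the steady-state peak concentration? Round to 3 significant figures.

k = ln 2 / 7.87 = 0.08807 hr⁻¹
Fraction remaining after one interval: e^(−kτ) = e^(−0.08807 × 15.0) = 0.2668
R = 1 / (1 − 0.2668) = 1.364
Css,max = 33.1 × 1.364 ≈ 45.1 µg/L

45.1 µg/L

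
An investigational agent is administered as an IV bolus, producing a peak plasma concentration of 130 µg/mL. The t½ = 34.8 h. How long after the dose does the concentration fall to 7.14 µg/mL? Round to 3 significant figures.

146 hours

k = ln 2 / 34.8 = 0.01992 h⁻¹
C(t) = C₀ e^(−kt)  ⇒  t = ln(C₀/C) / k
t = ln(130/7.14) / 0.01992 = 2.902 / 0.01992 ≈ 146 hours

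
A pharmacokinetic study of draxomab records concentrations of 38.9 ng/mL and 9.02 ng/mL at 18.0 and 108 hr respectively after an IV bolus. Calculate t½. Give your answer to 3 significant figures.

k = ln(C₁/C₂) / (t₂ − t₁) = ln(38.9/9.02) / (108 − 18.0)
  = 1.462 / 90.00 = 0.01624 hr⁻¹
t½ = ln 2 / k = ln 2 / 0.01624 ≈ 42.7 hours

42.7 hours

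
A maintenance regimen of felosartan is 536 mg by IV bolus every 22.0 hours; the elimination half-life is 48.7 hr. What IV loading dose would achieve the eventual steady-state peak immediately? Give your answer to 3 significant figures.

1990 mg

k = ln 2 / 48.7 = 0.01423 hr⁻¹
Accumulation ratio R = 1 / (1 − e^(−kτ)) = 1 / (1 − e^(−0.01423×22.0)) = 1 / (1 − 0.7312) = 3.720
Loading dose = maintenance dose × R = 536 × 3.720 ≈ 1990 mg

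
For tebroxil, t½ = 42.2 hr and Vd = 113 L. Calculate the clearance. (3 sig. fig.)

k = ln 2 / t½ = ln 2 / 42.2 = 0.01643 hr⁻¹
CL = k · V = 0.01643 × 113 ≈ 1.86 L/hr

1.86 L/hr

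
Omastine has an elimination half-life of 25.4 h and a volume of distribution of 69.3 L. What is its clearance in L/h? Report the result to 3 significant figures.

k = ln 2 / t½ = ln 2 / 25.4 = 0.02729 h⁻¹
CL = k · V = 0.02729 × 69.3 ≈ 1.89 L/h

1.89 L/h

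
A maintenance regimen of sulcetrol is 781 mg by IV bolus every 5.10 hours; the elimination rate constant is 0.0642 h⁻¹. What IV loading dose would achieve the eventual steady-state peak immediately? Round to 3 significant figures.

2800 mg

Accumulation ratio R = 1 / (1 − e^(−kτ)) = 1 / (1 − e^(−0.06420×5.10)) = 1 / (1 − 0.7208) = 3.581
Loading dose = maintenance dose × R = 781 × 3.581 ≈ 2800 mg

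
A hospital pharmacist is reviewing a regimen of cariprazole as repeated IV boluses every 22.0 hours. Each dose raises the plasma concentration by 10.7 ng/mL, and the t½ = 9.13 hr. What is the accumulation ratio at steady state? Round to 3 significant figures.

1.23

k = ln 2 / 9.13 = 0.07592 hr⁻¹
Fraction remaining after one interval: e^(−kτ) = e^(−0.07592 × 22.0) = 0.1882
R = 1 / (1 − 0.1882) = 1 / 0.8118 ≈ 1.23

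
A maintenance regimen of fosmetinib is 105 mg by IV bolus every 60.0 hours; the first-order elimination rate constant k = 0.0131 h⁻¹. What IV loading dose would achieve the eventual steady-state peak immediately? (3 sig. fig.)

193 mg

Accumulation ratio R = 1 / (1 − e^(−kτ)) = 1 / (1 − e^(−0.01310×60.0)) = 1 / (1 − 0.4557) = 1.837
Loading dose = maintenance dose × R = 105 × 1.837 ≈ 193 mg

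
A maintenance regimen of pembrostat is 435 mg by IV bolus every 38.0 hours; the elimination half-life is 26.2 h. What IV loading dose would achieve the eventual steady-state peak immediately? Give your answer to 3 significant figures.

k = ln 2 / 26.2 = 0.02646 h⁻¹
Accumulation ratio R = 1 / (1 − e^(−kτ)) = 1 / (1 − e^(−0.02646×38.0)) = 1 / (1 − 0.3659) = 1.577
Loading dose = maintenance dose × R = 435 × 1.577 ≈ 686 mg

686 mg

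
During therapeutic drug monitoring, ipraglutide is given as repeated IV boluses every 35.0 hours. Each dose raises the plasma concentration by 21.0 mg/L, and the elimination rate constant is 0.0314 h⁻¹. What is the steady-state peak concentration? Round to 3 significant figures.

Fraction remaining after one interval: e^(−kτ) = e^(−0.03140 × 35.0) = 0.3332
R = 1 / (1 − 0.3332) = 1.500
Css,max = 21.0 × 1.500 ≈ 31.5 mg/L

31.5 mg/L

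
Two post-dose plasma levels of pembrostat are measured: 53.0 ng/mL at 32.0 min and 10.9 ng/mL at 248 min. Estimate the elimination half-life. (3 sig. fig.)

94.7 minutes

k = ln(C₁/C₂) / (t₂ − t₁) = ln(53.0/10.9) / (248 − 32.0)
  = 1.582 / 216.0 = 0.007322 min⁻¹
t½ = ln 2 / k = ln 2 / 0.007322 ≈ 94.7 minutes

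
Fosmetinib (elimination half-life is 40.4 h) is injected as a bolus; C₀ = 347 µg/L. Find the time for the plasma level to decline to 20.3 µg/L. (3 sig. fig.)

k = ln 2 / 40.4 = 0.01716 h⁻¹
C(t) = C₀ e^(−kt)  ⇒  t = ln(C₀/C) / k
t = ln(347/20.3) / 0.01716 = 2.839 / 0.01716 ≈ 165 hours

165 hours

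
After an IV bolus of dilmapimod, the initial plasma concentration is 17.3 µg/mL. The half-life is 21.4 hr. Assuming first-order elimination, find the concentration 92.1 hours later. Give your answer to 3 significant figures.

k = ln 2 / 21.4 = 0.03239 hr⁻¹
C(t) = C₀ e^(−kt) = 17.3 × e^(−0.03239 × 92.1) = 17.3 × e^(−2.983) = 17.3 × 0.05063 ≈ 0.876 µg/mL

0.876 µg/mL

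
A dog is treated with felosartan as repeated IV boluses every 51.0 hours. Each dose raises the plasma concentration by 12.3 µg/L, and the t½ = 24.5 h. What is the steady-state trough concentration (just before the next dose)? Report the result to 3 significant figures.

k = ln 2 / 24.5 = 0.02829 h⁻¹
Fraction remaining after one interval: e^(−kτ) = e^(−0.02829 × 51.0) = 0.2362
R = 1 / (1 − 0.2362) = 1.309
Css,max = 12.3 × 1.309 = 16.10 µg/L
Css,min = Css,max × e^(−kτ) = 16.10 × 0.2362 ≈ 3.80 µg/L

3.80 µg/L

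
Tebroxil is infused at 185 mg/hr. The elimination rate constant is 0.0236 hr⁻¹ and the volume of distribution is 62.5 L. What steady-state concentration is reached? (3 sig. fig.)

CL = k · V = 0.0236 × 62.5 = 1.475 L/hr
Css = rate / CL = 185 / 1.475 ≈ 125 µg/mL

125 µg/mL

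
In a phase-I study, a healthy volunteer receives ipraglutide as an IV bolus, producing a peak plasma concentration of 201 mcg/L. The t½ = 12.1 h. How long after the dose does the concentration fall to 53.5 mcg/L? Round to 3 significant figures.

k = ln 2 / 12.1 = 0.05728 h⁻¹
C(t) = C₀ e^(−kt)  ⇒  t = ln(C₀/C) / k
t = ln(201/53.5) / 0.05728 = 1.324 / 0.05728 ≈ 23.1 hours

23.1 hours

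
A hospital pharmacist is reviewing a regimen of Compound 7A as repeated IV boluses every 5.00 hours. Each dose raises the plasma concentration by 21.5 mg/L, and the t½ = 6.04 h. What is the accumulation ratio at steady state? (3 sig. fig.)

2.29

k = ln 2 / 6.04 = 0.1148 h⁻¹
Fraction remaining after one interval: e^(−kτ) = e^(−0.1148 × 5.00) = 0.5634
R = 1 / (1 − 0.5634) = 1 / 0.4366 ≈ 2.29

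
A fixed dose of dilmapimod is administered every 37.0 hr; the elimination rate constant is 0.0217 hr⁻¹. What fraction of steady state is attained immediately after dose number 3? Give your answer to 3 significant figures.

0.910

f_n = 1 − e^(−nkτ) = 1 − e^(−3 × 0.02170 × 37.0) = 1 − e^(−2.409) = 1 − 0.08993 ≈ 0.910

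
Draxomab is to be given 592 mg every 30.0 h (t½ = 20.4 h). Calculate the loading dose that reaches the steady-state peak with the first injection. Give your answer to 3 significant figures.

k = ln 2 / 20.4 = 0.03398 h⁻¹
Accumulation ratio R = 1 / (1 − e^(−kτ)) = 1 / (1 − e^(−0.03398×30.0)) = 1 / (1 − 0.3608) = 1.565
Loading dose = maintenance dose × R = 592 × 1.565 ≈ 926 mg

926 mg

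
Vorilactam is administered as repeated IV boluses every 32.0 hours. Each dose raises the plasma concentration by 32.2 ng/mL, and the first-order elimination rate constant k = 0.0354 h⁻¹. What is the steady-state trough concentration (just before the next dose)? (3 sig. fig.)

Fraction remaining after one interval: e^(−kτ) = e^(−0.03540 × 32.0) = 0.3221
R = 1 / (1 − 0.3221) = 1.475
Css,max = 32.2 × 1.475 = 47.50 ng/mL
Css,min = Css,max × e^(−kτ) = 47.50 × 0.3221 ≈ 15.3 ng/mL

15.3 ng/mL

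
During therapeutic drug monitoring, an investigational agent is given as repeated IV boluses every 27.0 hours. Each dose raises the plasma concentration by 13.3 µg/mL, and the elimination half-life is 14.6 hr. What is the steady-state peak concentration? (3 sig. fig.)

18.4 µg/mL

k = ln 2 / 14.6 = 0.04748 hr⁻¹
Fraction remaining after one interval: e^(−kτ) = e^(−0.04748 × 27.0) = 0.2775
R = 1 / (1 − 0.2775) = 1.384
Css,max = 13.3 × 1.384 ≈ 18.4 µg/mL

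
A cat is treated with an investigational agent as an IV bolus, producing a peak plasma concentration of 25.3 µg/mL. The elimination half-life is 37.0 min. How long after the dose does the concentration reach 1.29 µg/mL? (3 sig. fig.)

k = ln 2 / 37.0 = 0.01873 min⁻¹
C(t) = C₀ e^(−kt)  ⇒  t = ln(C₀/C) / k
t = ln(25.3/1.29) / 0.01873 = 2.976 / 0.01873 ≈ 159 minutes

159 minutes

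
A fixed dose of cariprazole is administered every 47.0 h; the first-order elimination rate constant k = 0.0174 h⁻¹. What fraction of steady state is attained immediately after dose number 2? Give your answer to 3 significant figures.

f_n = 1 − e^(−nkτ) = 1 − e^(−2 × 0.01740 × 47.0) = 1 − e^(−1.636) = 1 − 0.1948 ≈ 0.805

0.805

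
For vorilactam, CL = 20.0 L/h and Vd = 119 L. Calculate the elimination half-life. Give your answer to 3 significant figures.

k = CL / V = 20.0 / 119 = 0.1681 h⁻¹
t½ = ln 2 / k = ln 2 / 0.1681 ≈ 4.12 hours

4.12 hours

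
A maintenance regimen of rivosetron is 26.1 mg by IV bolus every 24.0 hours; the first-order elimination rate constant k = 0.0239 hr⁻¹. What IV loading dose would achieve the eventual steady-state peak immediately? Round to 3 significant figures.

Accumulation ratio R = 1 / (1 − e^(−kτ)) = 1 / (1 − e^(−0.02390×24.0)) = 1 / (1 − 0.5635) = 2.291
Loading dose = maintenance dose × R = 26.1 × 2.291 ≈ 59.8 mg

59.8 mg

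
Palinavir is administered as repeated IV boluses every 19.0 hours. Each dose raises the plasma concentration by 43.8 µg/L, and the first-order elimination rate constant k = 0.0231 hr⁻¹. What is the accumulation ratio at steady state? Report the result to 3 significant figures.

2.81

Fraction remaining after one interval: e^(−kτ) = e^(−0.02310 × 19.0) = 0.6447
R = 1 / (1 − 0.6447) = 1 / 0.3553 ≈ 2.81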